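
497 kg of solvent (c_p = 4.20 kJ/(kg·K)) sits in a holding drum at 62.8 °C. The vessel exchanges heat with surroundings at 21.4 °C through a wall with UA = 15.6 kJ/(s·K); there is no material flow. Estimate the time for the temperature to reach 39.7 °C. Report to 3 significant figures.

109 s

Lumped-capacitance energy balance: M c_p dT/dt = UA(T_amb − T).
τ = M c_p/UA = 133.81 s; T_ss = T_amb = 21.400 °C.
T(t) = T_ss + (T₀ − T_ss)e^(−t/τ); set T = 39.7:
t = −τ ln[(T − T_ss)/(T₀ − T_ss)] = −133.81 · ln(0.44203) = 109.24 s.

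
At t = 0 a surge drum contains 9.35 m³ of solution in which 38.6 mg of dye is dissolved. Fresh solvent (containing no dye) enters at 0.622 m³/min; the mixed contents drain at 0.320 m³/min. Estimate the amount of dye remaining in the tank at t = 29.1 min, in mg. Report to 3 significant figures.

19.1 mg

Let m(t) be the amount of dye. Volume: V(t) = V₀ + (Q_in − Q_out) t = 9.35 + 0.30200 t; V(29.1) = 18.138 m³.
Species balance (pure solvent in): dm/dt = −Q_out · m/V(t).
dm/m = −Q_out dt/(V₀ + 0.30200 t); integrating gives ln(m/m₀) = −(Q_out/(Q_in−Q_out)) ln(V/V₀).
m = m₀ (V₀/V)^(Q_out/(Q_in−Q_out)) = 38.6 × (9.35/18.138)^(1.0596) = 19.127 mg.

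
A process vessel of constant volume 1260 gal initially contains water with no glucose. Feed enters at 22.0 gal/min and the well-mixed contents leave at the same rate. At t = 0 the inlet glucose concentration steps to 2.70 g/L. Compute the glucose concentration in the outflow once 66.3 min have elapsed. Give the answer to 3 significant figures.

Species balance on the tank: V dC/dt = Q(C_in − C).
So dC/dt = (C_in − C)/τ with τ = V/Q = 1260/22.0 = 57.273 min.
C approaches C_in exponentially: C(t) = C_in + (C₀ − C_in) e^(−t/τ).
C(66.3) = 2.70 + (0 − 2.70)·e^(−66.3/57.273) = 2.70 + (-2.7000)·0.31423 = 1.8516 g/L.

1.85 g/L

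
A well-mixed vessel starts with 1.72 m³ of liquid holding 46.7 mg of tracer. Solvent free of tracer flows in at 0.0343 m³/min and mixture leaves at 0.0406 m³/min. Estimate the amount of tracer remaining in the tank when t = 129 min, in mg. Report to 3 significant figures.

0.757 mg

Total volume: dV/dt = Q_in − Q_out = -0.0063000 m³/min, so V(t) = 1.72 − 0.0063000 t and V(129) = 0.90730 m³.
Solute balance: dm/dt = 0 − Q_out C = −Q_out m/V(t).
Separate: dm/m = −Q_out dt/V(t) ⇒ ln(m/m₀) = −(Q_out/(Q_in−Q_out)) ln(V/V₀).
m = m₀ (V₀/V)^(Q_out/(Q_in−Q_out)) = 46.7 × (1.72/0.90730)^(-6.4444) = 0.75717 mg.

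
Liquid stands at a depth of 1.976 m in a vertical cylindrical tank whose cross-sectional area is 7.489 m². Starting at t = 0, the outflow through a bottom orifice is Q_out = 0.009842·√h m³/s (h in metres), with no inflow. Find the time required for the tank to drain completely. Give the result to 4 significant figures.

With no inflow, A dh/dt = −0.009842 √h.
∫ h^(−1/2) dh = −(0.009842/A) ∫ dt, giving 2√h = 2√h₀ − (0.009842/A) t.
Tank is empty when √h = 0: t_empty = 2A√h₀/0.009842.
t_empty = 2·7.489·√1.976/0.009842 = 14.9780·1.40570/0.009842 = 2139.26 s.

2139 s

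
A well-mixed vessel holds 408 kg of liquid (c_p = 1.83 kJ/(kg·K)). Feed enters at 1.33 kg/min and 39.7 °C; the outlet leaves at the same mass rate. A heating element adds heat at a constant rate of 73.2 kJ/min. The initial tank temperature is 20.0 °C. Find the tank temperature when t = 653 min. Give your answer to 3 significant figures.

M c_p dT/dt = ṁ c_p (T_in − T) + Q̇.
Rearrange: dT/dt = (T_ss − T)/τ with τ = M/ṁ = 306.77 min and T_ss = T_in + Q̇/(ṁ c_p) = 69.775 °C.
T approaches T_ss exponentially: T(t) = T_ss + (T₀ − T_ss) e^(−t/τ).
T(653) = 69.775 + (-49.775)·e^(−653/306.77) = 69.775 + (-49.775)·0.11900 = 63.852 °C.

63.9 °C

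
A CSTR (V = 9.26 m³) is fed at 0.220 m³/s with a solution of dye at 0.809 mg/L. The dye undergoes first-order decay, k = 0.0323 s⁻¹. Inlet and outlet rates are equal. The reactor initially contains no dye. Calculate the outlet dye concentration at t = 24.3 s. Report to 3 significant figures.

0.255 mg/L

V dC/dt = Q(C_in − C) − k V C.
dC/dt = (Q/V) C_in − (Q/V + k) C; effective rate a = Q/V + k = 0.023758 + 0.0323 = 0.056058 s⁻¹.
C_ss = Q C_in/(Q + kV) = 0.34286 mg/L; C(t) = C_ss + (C₀ − C_ss) e^(−a t).
C(24.3) = 0.34286 + (-0.34286)·e^(−0.056058·24.3) = 0.34286 + (-0.34286)·0.25609 = 0.25506 mg/L.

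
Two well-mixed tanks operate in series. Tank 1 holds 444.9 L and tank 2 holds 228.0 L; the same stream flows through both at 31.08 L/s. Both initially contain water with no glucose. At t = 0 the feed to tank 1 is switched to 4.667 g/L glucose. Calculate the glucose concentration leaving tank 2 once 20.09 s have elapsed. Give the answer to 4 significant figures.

Each tank obeys Vᵢ dCᵢ/dt = Q(Cᵢ₋₁ − Cᵢ), so τᵢ = Vᵢ/Q.
τ₁ = 444.9/31.08 = 14.3147 s; τ₂ = 228.0/31.08 = 7.33591 s.
Tank 1: C₁ = C_in(1 − e^(−t/τ₁)). Tank 2 (τ₁ ≠ τ₂): C₂ = C_in[1 − (τ₁ e^(−t/τ₁) − τ₂ e^(−t/τ₂))/(τ₁ − τ₂)].
At t = 20.09: e^(−t/τ₁) = 0.245746, e^(−t/τ₂) = 0.0646618.
C₂ = 4.667·[1 − (14.3147·0.245746 − 7.33591·0.0646618)/(6.97876)] = 4.667·0.563902 = 2.63173 g/L.

2.632 g/L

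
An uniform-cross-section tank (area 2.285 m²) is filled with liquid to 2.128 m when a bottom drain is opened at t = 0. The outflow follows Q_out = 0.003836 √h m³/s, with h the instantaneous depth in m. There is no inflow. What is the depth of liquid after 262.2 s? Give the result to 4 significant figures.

Mass balance (ρ constant): A dh/dt = −0.003836 √h.
This is separable: 2 d(√h)/dt = −0.003836/A, so √h = √h₀ − (0.003836/(2A)) t.
√h = √2.128 − 0.003836·262.2/(2·2.285) = 1.45877 − 0.220087 = 1.23868.
h = 1.23868² = 1.53433 m.

1.534 m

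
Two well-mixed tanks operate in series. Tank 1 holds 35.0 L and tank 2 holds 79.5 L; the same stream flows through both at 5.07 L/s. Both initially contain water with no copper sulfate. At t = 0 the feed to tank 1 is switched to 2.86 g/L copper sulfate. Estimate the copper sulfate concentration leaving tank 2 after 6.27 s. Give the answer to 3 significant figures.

0.342 g/L

Time constants: τᵢ = Vᵢ/Q for each well-mixed tank.
τ₁ = 35.0/5.07 = 6.9034 s; τ₂ = 79.5/5.07 = 15.680 s.
Solving the cascade with C₁(0)=C₂(0)=0 gives C₂(t) = C_in[1 − (τ₁ e^(−t/τ₁) − τ₂ e^(−t/τ₂))/(τ₁ − τ₂)].
At t = 6.27: e^(−t/τ₁) = 0.40323, e^(−t/τ₂) = 0.67041.
C₂ = 2.86·[1 − (6.9034·0.40323 − 15.680·0.67041)/(-8.7771)] = 2.86·0.11944 = 0.34160 g/L.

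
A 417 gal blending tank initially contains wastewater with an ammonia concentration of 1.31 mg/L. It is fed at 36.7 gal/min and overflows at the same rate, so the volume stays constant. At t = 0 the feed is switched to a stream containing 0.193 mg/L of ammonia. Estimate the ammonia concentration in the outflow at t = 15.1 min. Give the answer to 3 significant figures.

0.489 mg/L

Unsteady species balance (constant V, well mixed): V dC/dt = Q(C_in − C).
So dC/dt = (C_in − C)/τ with τ = V/Q = 417/36.7 = 11.362 min.
Solution: C(t) = C_in + (C₀ − C_in) e^(−t/τ).
C(15.1) = 0.193 + (1.31 − 0.193)·e^(−15.1/11.362) = 0.193 + (1.1170)·0.26476 = 0.48873 mg/L.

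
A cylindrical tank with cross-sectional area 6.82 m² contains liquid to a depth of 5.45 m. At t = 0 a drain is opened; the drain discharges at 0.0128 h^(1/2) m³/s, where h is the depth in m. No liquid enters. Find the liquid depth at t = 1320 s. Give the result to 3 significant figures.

Accumulation of liquid (constant cross-section A): A dh/dt = −0.0128 √h.
∫ h^(−1/2) dh = −(0.0128/A) ∫ dt, giving 2√h = 2√h₀ − (0.0128/A) t.
√h = √5.45 − 0.0128·1320/(2·6.82) = 2.3345 − 1.2387 = 1.0958.
h = 1.0958² = 1.2008 m.

1.20 m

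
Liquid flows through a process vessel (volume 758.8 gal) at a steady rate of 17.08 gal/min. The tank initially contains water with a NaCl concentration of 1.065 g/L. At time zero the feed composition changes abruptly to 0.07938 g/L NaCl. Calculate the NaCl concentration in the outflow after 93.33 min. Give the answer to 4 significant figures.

Transient balance on the dissolved component: V dC/dt = Q(C_in − C).
Time constant τ = V/Q = 758.8/17.08 = 44.4262 min.
C approaches C_in exponentially: C(t) = C_in + (C₀ − C_in) e^(−t/τ).
C(93.33) = 0.07938 + (1.065 − 0.07938)·e^(−93.33/44.4262) = 0.07938 + (0.985620)·0.122360 = 0.199981 g/L.

0.2000 g/L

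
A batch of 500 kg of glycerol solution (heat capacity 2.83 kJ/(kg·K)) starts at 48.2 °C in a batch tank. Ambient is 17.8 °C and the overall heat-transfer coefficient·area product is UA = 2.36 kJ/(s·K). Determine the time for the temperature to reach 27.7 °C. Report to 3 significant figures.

Heat balance on the well-mixed liquid: M c_p dT/dt = −UA(T − T_amb).
τ = M c_p/UA = 599.58 s; T_ss = T_amb = 17.800 °C.
T(t) = T_ss + (T₀ − T_ss)e^(−t/τ); set T = 27.7:
t = −τ ln[(T − T_ss)/(T₀ − T_ss)] = −599.58 · ln(0.32566) = 672.67 s.

673 s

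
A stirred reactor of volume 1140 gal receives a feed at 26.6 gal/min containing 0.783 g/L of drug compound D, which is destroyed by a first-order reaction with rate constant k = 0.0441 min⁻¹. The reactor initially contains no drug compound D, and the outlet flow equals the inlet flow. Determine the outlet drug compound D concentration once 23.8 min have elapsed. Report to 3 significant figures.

V dC/dt = Q(C_in − C) − k V C.
This is linear with rate a = Q/V + k = 0.067433 min⁻¹.
C_ss = Q C_in/(Q + kV) = 0.27093 g/L; C(t) = C_ss + (C₀ − C_ss) e^(−a t).
C(23.8) = 0.27093 + (-0.27093)·e^(−0.067433·23.8) = 0.27093 + (-0.27093)·0.20091 = 0.21650 g/L.

0.217 g/L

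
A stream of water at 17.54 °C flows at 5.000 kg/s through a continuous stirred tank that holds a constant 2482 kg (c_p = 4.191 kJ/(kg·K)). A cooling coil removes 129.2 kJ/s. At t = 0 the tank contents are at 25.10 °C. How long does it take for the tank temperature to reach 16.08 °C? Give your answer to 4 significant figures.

531.4 s

M c_p dT/dt = ṁ c_p (T_in − T) − Q̇.
τ = M/ṁ = 496.400 s; T_ss = T_in − Q̇/(ṁ c_p) = 11.3744 °C.
T(t) = T_ss + (T₀ − T_ss) e^(−t/τ). Set T = 16.08:
e^(−t/τ) = (16.08 − 11.3744)/(25.10 − 11.3744) = 0.342833
t = −496.400 · ln(0.342833) = 531.401 s.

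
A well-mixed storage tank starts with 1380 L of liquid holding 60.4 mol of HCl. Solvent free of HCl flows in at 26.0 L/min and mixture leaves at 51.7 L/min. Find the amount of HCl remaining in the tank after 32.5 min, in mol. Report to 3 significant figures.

Total volume: dV/dt = Q_in − Q_out = -25.700 L/min, so V(t) = 1380 − 25.700 t and V(32.5) = 544.75 L.
No HCl enters, so dm/dt = −Q_out · (m/V).
dm/m = −Q_out dt/(V₀ − 25.700 t); integrating gives ln(m/m₀) = −(Q_out/(Q_in−Q_out)) ln(V/V₀).
m = m₀ (V₀/V)^(Q_out/(Q_in−Q_out)) = 60.4 × (1380/544.75)^(-2.0117) = 9.3102 mol.

9.31 mol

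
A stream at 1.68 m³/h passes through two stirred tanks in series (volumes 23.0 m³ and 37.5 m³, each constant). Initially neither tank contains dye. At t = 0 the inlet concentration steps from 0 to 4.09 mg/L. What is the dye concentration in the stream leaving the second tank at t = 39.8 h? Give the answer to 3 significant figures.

2.67 mg/L

Each tank obeys Vᵢ dCᵢ/dt = Q(Cᵢ₋₁ − Cᵢ), so τᵢ = Vᵢ/Q.
τ₁ = 23.0/1.68 = 13.690 h; τ₂ = 37.5/1.68 = 22.321 h.
Tank 1: C₁ = C_in(1 − e^(−t/τ₁)). Tank 2 (τ₁ ≠ τ₂): C₂ = C_in[1 − (τ₁ e^(−t/τ₁) − τ₂ e^(−t/τ₂))/(τ₁ − τ₂)].
At t = 39.8: e^(−t/τ₁) = 0.054632, e^(−t/τ₂) = 0.16813.
C₂ = 4.09·[1 − (13.690·0.054632 − 22.321·0.16813)/(-8.6310)] = 4.09·0.65185 = 2.6661 mg/L.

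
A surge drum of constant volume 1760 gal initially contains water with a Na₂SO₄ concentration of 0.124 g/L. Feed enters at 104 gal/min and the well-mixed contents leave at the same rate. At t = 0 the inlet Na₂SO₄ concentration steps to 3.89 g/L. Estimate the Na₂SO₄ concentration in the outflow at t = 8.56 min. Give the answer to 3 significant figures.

1.62 g/L

Transient balance on the dissolved component: V dC/dt = Q(C_in − C).
Rewrite as dC/dt + C/τ = C_in/τ, τ = V/Q = 16.923 min.
Integrating: C(t) = C_in + (C₀ − C_in) e^(−t/τ).
C(8.56) = 3.89 + (0.124 − 3.89)·e^(−8.56/16.923) = 3.89 + (-3.7660)·0.60301 = 1.6191 g/L.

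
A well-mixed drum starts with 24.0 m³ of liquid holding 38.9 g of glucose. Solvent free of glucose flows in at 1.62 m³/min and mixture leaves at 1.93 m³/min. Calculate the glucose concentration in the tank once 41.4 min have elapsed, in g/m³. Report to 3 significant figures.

Total volume: dV/dt = Q_in − Q_out = -0.31000 m³/min, so V(t) = 24.0 − 0.31000 t and V(41.4) = 11.166 m³.
No glucose enters, so dm/dt = −Q_out · (m/V).
Separate: dm/m = −Q_out dt/V(t) ⇒ ln(m/m₀) = −(Q_out/(Q_in−Q_out)) ln(V/V₀).
m = m₀ (V₀/V)^(Q_out/(Q_in−Q_out)) = 38.9 × (24.0/11.166)^(-6.2258) = 0.33192 g.
C = m/V = 0.33192/11.166 = 0.029726 g/m³.

0.0297 g/m³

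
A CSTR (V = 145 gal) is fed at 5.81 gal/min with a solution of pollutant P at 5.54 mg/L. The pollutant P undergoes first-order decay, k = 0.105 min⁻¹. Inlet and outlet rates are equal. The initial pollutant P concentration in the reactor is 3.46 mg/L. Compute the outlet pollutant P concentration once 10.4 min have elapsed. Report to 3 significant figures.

Species balance: V dC/dt = Q C_in − Q C − k V C.
dC/dt = (Q/V) C_in − (Q/V + k) C; effective rate a = Q/V + k = 0.040069 + 0.105 = 0.14507 min⁻¹.
C_ss = Q C_in/(Q + kV) = 1.5302 mg/L; C(t) = C_ss + (C₀ − C_ss) e^(−a t).
C(10.4) = 1.5302 + (1.9298)·e^(−0.14507·10.4) = 1.5302 + (1.9298)·0.22119 = 1.9570 mg/L.

1.96 mg/L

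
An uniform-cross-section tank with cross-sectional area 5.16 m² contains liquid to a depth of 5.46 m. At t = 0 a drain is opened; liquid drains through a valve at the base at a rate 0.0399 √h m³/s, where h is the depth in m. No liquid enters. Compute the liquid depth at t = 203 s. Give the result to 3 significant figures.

2.41 m

A dh/dt = −Q_out = −0.0399 √h.
∫ h^(−1/2) dh = −(0.0399/A) ∫ dt, giving 2√h = 2√h₀ − (0.0399/A) t.
√h = √5.46 − 0.0399·203/(2·5.16) = 2.3367 − 0.78485 = 1.5518.
h = 1.5518² = 2.4081 m.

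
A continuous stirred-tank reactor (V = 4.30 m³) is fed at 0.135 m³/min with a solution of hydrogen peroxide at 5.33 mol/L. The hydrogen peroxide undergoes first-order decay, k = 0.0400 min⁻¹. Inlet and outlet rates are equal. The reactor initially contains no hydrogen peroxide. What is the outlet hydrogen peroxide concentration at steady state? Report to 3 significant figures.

2.34 mol/L

V dC/dt = Q(C_in − C) − k V C.
At steady state: 0 = Q C_in − (Q + kV) C_ss, so C_ss = Q C_in/(Q + kV).
C_ss = 0.135·5.33/(0.135 + 0.0400·4.30) = 0.71955/0.30700 = 2.3438 mol/L.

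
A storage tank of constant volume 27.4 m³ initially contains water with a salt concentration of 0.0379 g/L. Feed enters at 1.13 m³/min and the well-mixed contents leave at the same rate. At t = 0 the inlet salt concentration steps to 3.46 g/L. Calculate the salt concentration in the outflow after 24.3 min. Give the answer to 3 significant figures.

2.20 g/L

Unsteady species balance (constant V, well mixed): V dC/dt = Q(C_in − C).
So dC/dt = (C_in − C)/τ with τ = V/Q = 27.4/1.13 = 24.248 min.
This is linear first-order; C(t) = C_in + (C₀ − C_in) e^(−t/τ).
C(24.3) = 3.46 + (0.0379 − 3.46)·e^(−24.3/24.248) = 3.46 + (-3.4221)·0.36709 = 2.2038 g/L.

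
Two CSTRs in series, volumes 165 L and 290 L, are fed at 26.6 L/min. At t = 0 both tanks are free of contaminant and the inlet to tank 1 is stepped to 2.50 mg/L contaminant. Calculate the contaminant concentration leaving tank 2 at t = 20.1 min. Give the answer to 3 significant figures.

Each tank obeys Vᵢ dCᵢ/dt = Q(Cᵢ₋₁ − Cᵢ), so τᵢ = Vᵢ/Q.
τ₁ = 165/26.6 = 6.2030 min; τ₂ = 290/26.6 = 10.902 min.
Tank 1: C₁ = C_in(1 − e^(−t/τ₁)). Tank 2 (τ₁ ≠ τ₂): C₂ = C_in[1 − (τ₁ e^(−t/τ₁) − τ₂ e^(−t/τ₂))/(τ₁ − τ₂)].
At t = 20.1: e^(−t/τ₁) = 0.039150, e^(−t/τ₂) = 0.15824.
C₂ = 2.50·[1 − (6.2030·0.039150 − 10.902·0.15824)/(-4.6992)] = 2.50·0.68457 = 1.7114 mg/L.

1.71 mg/L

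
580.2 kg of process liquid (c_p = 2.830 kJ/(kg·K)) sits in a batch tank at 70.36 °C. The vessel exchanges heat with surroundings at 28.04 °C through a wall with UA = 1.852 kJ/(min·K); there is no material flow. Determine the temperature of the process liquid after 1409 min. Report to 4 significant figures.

36.68 °C

M c_p dT/dt = −UA(T − T_amb).
dT/dt = (T_ss − T)/τ with T_ss = T_amb = 28.0400 °C, τ = M c_p/UA = 580.2·2.830/1.852 = 886.591 min.
T approaches T_ss exponentially: T(t) = T_ss + (T₀ − T_ss) e^(−t/τ).
T(1409) = 28.0400 + (42.3200)·0.204082 = 36.6767 °C.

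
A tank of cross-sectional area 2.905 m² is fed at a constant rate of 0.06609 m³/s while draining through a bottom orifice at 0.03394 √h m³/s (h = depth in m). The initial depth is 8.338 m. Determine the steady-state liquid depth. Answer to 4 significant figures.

A dh/dt = Q_in − 0.03394 √h. Steady state requires inflow = outflow:
Q_in = 0.03394 √h_ss ⇒ √h_ss = 0.06609/0.03394 = 1.94726.
h_ss = 1.94726² = 3.79182 m. (Since h₀ = 8.338 m > h_ss, the level will fall toward this value.)

3.792 m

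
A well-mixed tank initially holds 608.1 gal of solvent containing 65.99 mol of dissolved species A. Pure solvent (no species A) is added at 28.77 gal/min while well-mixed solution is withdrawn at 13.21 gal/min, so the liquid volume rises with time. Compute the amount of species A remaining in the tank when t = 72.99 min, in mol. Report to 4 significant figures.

Let m(t) be the amount of species A. Volume: V(t) = V₀ + (Q_in − Q_out) t = 608.1 + 15.5600 t; V(72.99) = 1743.82 gal.
Solute balance: dm/dt = 0 − Q_out C = −Q_out m/V(t).
Separate: dm/m = −Q_out dt/V(t) ⇒ ln(m/m₀) = −(Q_out/(Q_in−Q_out)) ln(V/V₀).
m = m₀ (V₀/V)^(Q_out/(Q_in−Q_out)) = 65.99 × (608.1/1743.82)^(0.848972) = 26.9805 mol.

26.98 mol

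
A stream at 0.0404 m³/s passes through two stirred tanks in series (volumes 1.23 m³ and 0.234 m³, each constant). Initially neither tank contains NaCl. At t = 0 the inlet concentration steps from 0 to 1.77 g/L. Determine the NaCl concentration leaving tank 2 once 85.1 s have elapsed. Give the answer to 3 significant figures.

1.64 g/L

Species balance on tank i: dCᵢ/dt = (Cᵢ₋₁ − Cᵢ)/τᵢ with τᵢ = Vᵢ/Q.
τ₁ = 1.23/0.0404 = 30.446 s; τ₂ = 0.234/0.0404 = 5.7921 s.
Tank 1: C₁ = C_in(1 − e^(−t/τ₁)). Tank 2 (τ₁ ≠ τ₂): C₂ = C_in[1 − (τ₁ e^(−t/τ₁) − τ₂ e^(−t/τ₂))/(τ₁ − τ₂)].
At t = 85.1: e^(−t/τ₁) = 0.061105, e^(−t/τ₂) = 4.1604e-07.
C₂ = 1.77·[1 − (30.446·0.061105 − 5.7921·4.1604e-07)/(24.653)] = 1.77·0.92454 = 1.6364 g/L.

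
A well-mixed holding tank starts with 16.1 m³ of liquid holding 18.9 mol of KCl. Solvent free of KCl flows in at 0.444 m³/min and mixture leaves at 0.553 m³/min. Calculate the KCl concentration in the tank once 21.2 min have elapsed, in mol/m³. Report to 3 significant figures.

0.625 mol/m³

Let m(t) be the amount of KCl. Volume: V(t) = V₀ + (Q_in − Q_out) t = 16.1 − 0.10900 t; V(21.2) = 13.789 m³.
No KCl enters, so dm/dt = −Q_out · (m/V).
dm/m = −Q_out dt/(V₀ − 0.10900 t); integrating gives ln(m/m₀) = −(Q_out/(Q_in−Q_out)) ln(V/V₀).
m = m₀ (V₀/V)^(Q_out/(Q_in−Q_out)) = 18.9 × (16.1/13.789)^(-5.0734) = 8.6117 mol.
C = m/V = 8.6117/13.789 = 0.62453 mol/m³.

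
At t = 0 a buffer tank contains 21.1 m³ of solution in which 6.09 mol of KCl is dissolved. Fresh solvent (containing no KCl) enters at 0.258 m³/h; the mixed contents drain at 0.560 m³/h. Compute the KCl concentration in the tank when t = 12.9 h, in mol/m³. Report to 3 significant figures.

Total volume: dV/dt = Q_in − Q_out = -0.30200 m³/h, so V(t) = 21.1 − 0.30200 t and V(12.9) = 17.204 m³.
Species balance (pure solvent in): dm/dt = −Q_out · m/V(t).
Separate: dm/m = −Q_out dt/V(t) ⇒ ln(m/m₀) = −(Q_out/(Q_in−Q_out)) ln(V/V₀).
m = m₀ (V₀/V)^(Q_out/(Q_in−Q_out)) = 6.09 × (21.1/17.204)^(-1.8543) = 4.1710 mol.
C = m/V = 4.1710/17.204 = 0.24244 mol/m³.

0.242 mol/m³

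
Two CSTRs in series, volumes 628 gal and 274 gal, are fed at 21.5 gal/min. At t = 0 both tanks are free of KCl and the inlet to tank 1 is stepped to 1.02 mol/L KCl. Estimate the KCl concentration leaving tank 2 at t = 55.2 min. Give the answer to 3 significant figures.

0.757 mol/L

Each tank obeys Vᵢ dCᵢ/dt = Q(Cᵢ₋₁ − Cᵢ), so τᵢ = Vᵢ/Q.
τ₁ = 628/21.5 = 29.209 min; τ₂ = 274/21.5 = 12.744 min.
Tank 1: C₁ = C_in(1 − e^(−t/τ₁)). Tank 2 (τ₁ ≠ τ₂): C₂ = C_in[1 − (τ₁ e^(−t/τ₁) − τ₂ e^(−t/τ₂))/(τ₁ − τ₂)].
At t = 55.2: e^(−t/τ₁) = 0.15110, e^(−t/τ₂) = 0.013149.
C₂ = 1.02·[1 − (29.209·0.15110 − 12.744·0.013149)/(16.465)] = 1.02·0.74212 = 0.75697 mol/L.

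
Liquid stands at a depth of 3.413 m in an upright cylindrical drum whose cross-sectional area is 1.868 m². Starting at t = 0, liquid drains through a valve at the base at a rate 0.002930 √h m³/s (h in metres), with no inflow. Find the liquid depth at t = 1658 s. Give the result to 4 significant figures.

0.2993 m

With no inflow, A dh/dt = −0.002930 √h.
This is separable: 2 d(√h)/dt = −0.002930/A, so √h = √h₀ − (0.002930/(2A)) t.
√h = √3.413 − 0.002930·1658/(2·1.868) = 1.84743 − 1.30031 = 0.547126.
h = 0.547126² = 0.299346 m.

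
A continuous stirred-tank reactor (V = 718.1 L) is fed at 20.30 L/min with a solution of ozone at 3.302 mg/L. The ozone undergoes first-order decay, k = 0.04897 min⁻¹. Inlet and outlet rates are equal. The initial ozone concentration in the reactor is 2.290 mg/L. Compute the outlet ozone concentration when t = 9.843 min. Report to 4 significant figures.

1.714 mg/L

Accumulation = in − out − consumed: V dC/dt = Q C_in − Q C − k V C.
dC/dt = (Q/V) C_in − (Q/V + k) C; effective rate a = Q/V + k = 0.0282690 + 0.04897 = 0.0772390 min⁻¹.
C_ss = Q C_in/(Q + kV) = 1.20851 mg/L; C(t) = C_ss + (C₀ − C_ss) e^(−a t).
C(9.843) = 1.20851 + (1.08149)·e^(−0.0772390·9.843) = 1.20851 + (1.08149)·0.467543 = 1.71415 mg/L.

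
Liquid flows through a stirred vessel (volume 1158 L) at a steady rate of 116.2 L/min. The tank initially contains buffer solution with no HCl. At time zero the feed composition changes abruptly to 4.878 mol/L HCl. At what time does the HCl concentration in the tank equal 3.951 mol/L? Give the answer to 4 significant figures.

Species balance on the tank: V dC/dt = Q(C_in − C), so τ = V/Q = 9.96558 min.
C(t) = C_in + (C₀ − C_in) e^(−t/τ). Set C = 3.951 and solve for t:
e^(−t/τ) = (C − C_in)/(C₀ − C_in) = (3.951 − 4.878)/(0 − 4.878) = 0.190037
t = −τ ln(…) = 9.96558 × 1.66054 = 16.5482 min.

16.55 min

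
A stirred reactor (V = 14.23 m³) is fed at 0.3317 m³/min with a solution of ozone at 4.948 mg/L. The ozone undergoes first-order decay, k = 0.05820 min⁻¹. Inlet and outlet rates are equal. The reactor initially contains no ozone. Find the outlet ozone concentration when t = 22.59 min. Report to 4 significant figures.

Species balance: V dC/dt = Q C_in − Q C − k V C.
dC/dt = (Q/V) C_in − (Q/V + k) C; effective rate a = Q/V + k = 0.0233099 + 0.05820 = 0.0815099 min⁻¹.
C_ss = Q C_in/(Q + kV) = 1.41501 mg/L; C(t) = C_ss + (C₀ − C_ss) e^(−a t).
C(22.59) = 1.41501 + (-1.41501)·e^(−0.0815099·22.59) = 1.41501 + (-1.41501)·0.158610 = 1.19058 mg/L.

1.191 mg/L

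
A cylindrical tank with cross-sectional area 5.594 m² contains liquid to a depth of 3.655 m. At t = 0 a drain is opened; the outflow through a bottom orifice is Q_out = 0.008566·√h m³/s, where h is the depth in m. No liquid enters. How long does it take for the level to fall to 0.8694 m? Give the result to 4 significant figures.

1279 s

Accumulation of liquid (constant cross-section A): A dh/dt = −0.008566 √h.
∫ h^(−1/2) dh = −(0.008566/A) ∫ dt, giving 2√h = 2√h₀ − (0.008566/A) t.
t = 2A(√h₀ − √h)/0.008566 = 2·5.594·(√3.655 − √0.8694)/0.008566
  = 11.1880 × (1.91181 − 0.932416) / 0.008566 = 1279.17 s.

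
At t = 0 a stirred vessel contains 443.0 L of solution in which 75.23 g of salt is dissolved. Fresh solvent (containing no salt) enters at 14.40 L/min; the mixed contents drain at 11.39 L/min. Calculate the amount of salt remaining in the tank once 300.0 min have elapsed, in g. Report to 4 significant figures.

1.122 g

Let m(t) be the amount of salt. Volume: V(t) = V₀ + (Q_in − Q_out) t = 443.0 + 3.01000 t; V(300.0) = 1346.00 L.
Species balance (pure solvent in): dm/dt = −Q_out · m/V(t).
Separate: dm/m = −Q_out dt/V(t) ⇒ ln(m/m₀) = −(Q_out/(Q_in−Q_out)) ln(V/V₀).
m = m₀ (V₀/V)^(Q_out/(Q_in−Q_out)) = 75.23 × (443.0/1346.00)^(3.78405) = 1.12215 g.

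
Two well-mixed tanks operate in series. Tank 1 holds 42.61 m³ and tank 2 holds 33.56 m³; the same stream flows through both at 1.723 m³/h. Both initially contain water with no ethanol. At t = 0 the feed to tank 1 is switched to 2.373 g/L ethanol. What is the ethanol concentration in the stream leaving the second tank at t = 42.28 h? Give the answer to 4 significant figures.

Time constants: τᵢ = Vᵢ/Q for each well-mixed tank.
τ₁ = 42.61/1.723 = 24.7301 h; τ₂ = 33.56/1.723 = 19.4777 h.
Tank 1: C₁ = C_in(1 − e^(−t/τ₁)). Tank 2 (τ₁ ≠ τ₂): C₂ = C_in[1 − (τ₁ e^(−t/τ₁) − τ₂ e^(−t/τ₂))/(τ₁ − τ₂)].
At t = 42.28: e^(−t/τ₁) = 0.180928, e^(−t/τ₂) = 0.114099.
C₂ = 2.373·[1 − (24.7301·0.180928 − 19.4777·0.114099)/(5.25247)] = 2.373·0.571249 = 1.35557 g/L.

1.356 g/L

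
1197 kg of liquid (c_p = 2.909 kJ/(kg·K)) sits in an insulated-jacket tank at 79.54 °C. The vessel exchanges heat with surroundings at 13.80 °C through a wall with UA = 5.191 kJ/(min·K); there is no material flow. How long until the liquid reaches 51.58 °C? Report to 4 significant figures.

M c_p dT/dt = −UA(T − T_amb).
τ = M c_p/UA = 670.790 min; T_ss = T_amb = 13.8000 °C.
T(t) = T_ss + (T₀ − T_ss)e^(−t/τ); set T = 51.58:
t = −τ ln[(T − T_ss)/(T₀ − T_ss)] = −670.790 · ln(0.574688) = 371.569 min.

371.6 min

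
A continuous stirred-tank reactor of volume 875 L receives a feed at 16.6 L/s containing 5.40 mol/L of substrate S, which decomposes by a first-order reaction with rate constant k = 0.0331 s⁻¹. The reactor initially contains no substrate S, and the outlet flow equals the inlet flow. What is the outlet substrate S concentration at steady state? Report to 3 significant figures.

1.97 mol/L

Accumulation = in − out − consumed: V dC/dt = Q C_in − Q C − k V C.
Steady state (dC/dt = 0): C_ss = Q C_in/(Q + kV) = C_in/(1 + kV/Q).
C_ss = 16.6·5.40/(16.6 + 0.0331·875) = 89.640/45.562 = 1.9674 mol/L.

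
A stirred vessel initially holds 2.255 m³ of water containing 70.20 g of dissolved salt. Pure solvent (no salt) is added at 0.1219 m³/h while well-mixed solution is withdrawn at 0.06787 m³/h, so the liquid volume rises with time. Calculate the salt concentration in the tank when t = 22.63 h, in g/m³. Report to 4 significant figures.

11.71 g/m³

Let m(t) be the amount of salt. Volume: V(t) = V₀ + (Q_in − Q_out) t = 2.255 + 0.0540300 t; V(22.63) = 3.47770 m³.
Solute balance: dm/dt = 0 − Q_out C = −Q_out m/V(t).
dm/m = −Q_out dt/(V₀ + 0.0540300 t); integrating gives ln(m/m₀) = −(Q_out/(Q_in−Q_out)) ln(V/V₀).
m = m₀ (V₀/V)^(Q_out/(Q_in−Q_out)) = 70.20 × (2.255/3.47770)^(1.25615) = 40.7378 g.
C = m/V = 40.7378/3.47770 = 11.7140 g/m³.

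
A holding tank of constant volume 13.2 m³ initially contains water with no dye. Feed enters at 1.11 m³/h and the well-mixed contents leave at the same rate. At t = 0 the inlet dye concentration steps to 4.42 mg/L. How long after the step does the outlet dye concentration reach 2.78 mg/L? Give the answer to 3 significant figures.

Accumulation = in − out for the solute gives V dC/dt = Q(C_in − C), so τ = V/Q = 11.892 h.
C(t) = C_in + (C₀ − C_in) e^(−t/τ). Set C = 2.78 and solve for t:
e^(−t/τ) = (C − C_in)/(C₀ − C_in) = (2.78 − 4.42)/(0 − 4.42) = 0.37104
t = −τ ln(…) = 11.892 × 0.99144 = 11.790 h.

11.8 h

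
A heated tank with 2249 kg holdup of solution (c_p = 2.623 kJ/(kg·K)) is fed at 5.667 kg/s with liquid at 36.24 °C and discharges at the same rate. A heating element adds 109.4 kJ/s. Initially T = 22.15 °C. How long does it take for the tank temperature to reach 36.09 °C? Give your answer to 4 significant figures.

416.5 s

Unsteady energy balance on the tank contents: M c_p dT/dt = ṁ c_p (T_in − T) + 109.4.
τ = M/ṁ = 396.859 s; T_ss = T_in + Q̇/(ṁ c_p) = 43.5998 °C.
T(t) = T_ss + (T₀ − T_ss) e^(−t/τ). Set T = 36.09:
e^(−t/τ) = (36.09 − 43.5998)/(22.15 − 43.5998) = 0.350110
t = −396.859 · ln(0.350110) = 416.506 s.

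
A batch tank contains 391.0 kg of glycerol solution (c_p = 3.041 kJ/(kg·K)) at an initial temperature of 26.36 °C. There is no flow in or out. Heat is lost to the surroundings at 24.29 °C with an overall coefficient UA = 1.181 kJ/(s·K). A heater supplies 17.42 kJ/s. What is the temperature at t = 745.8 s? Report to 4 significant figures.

First-law balance (no shaft work): M c_p dT/dt = −UA(T − T_amb) + Q̇.
dT/dt = (T_ss − T)/τ with T_ss = T_amb + Q̇/UA = 24.29 + 17.42/1.181 = 39.0402 °C, τ = M c_p/UA = 391.0·3.041/1.181 = 1006.80 s.
Solution: T(t) = T_ss + (T₀ − T_ss) e^(−t/τ).
T(745.8) = 39.0402 + (-12.6802)·0.476750 = 32.9949 °C.

32.99 °C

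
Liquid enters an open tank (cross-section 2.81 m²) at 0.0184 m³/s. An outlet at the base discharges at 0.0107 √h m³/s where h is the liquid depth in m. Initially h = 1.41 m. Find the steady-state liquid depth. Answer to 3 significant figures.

2.96 m

Level balance: A dh/dt = 0.0184 − 0.0107 √h. Setting dh/dt = 0:
Q_in = 0.0107 √h_ss ⇒ √h_ss = 0.0184/0.0107 = 1.7196.
h_ss = 1.7196² = 2.9571 m. (Since h₀ = 1.41 m < h_ss, the level will rise toward this value.)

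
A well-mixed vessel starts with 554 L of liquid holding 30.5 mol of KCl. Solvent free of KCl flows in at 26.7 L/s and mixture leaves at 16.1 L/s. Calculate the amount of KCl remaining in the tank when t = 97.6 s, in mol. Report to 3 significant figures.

6.16 mol

Total volume: dV/dt = Q_in − Q_out = 10.600 L/s, so V(t) = 554 + 10.600 t and V(97.6) = 1588.6 L.
Solute balance: dm/dt = 0 − Q_out C = −Q_out m/V(t).
dm/m = −Q_out dt/(V₀ + 10.600 t); integrating gives ln(m/m₀) = −(Q_out/(Q_in−Q_out)) ln(V/V₀).
m = m₀ (V₀/V)^(Q_out/(Q_in−Q_out)) = 30.5 × (554/1588.6)^(1.5189) = 6.1578 mol.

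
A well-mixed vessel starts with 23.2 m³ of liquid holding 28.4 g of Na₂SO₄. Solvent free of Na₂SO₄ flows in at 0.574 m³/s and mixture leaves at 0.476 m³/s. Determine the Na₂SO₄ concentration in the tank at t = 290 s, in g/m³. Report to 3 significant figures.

Total volume: dV/dt = Q_in − Q_out = 0.098000 m³/s, so V(t) = 23.2 + 0.098000 t and V(290) = 51.620 m³.
No Na₂SO₄ enters, so dm/dt = −Q_out · (m/V).
dm/m = −Q_out dt/(V₀ + 0.098000 t); integrating gives ln(m/m₀) = −(Q_out/(Q_in−Q_out)) ln(V/V₀).
m = m₀ (V₀/V)^(Q_out/(Q_in−Q_out)) = 28.4 × (23.2/51.620)^(4.8571) = 0.58383 g.
C = m/V = 0.58383/51.620 = 0.011310 g/m³.

0.0113 g/m³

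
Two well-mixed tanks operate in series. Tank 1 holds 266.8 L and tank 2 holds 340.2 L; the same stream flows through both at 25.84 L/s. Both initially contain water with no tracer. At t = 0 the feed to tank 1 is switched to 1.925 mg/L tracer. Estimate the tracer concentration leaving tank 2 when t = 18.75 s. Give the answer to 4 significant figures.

0.9156 mg/L

Time constants: τᵢ = Vᵢ/Q for each well-mixed tank.
τ₁ = 266.8/25.84 = 10.3251 s; τ₂ = 340.2/25.84 = 13.1656 s.
Tank 1: C₁ = C_in(1 − e^(−t/τ₁)). Tank 2 (τ₁ ≠ τ₂): C₂ = C_in[1 − (τ₁ e^(−t/τ₁) − τ₂ e^(−t/τ₂))/(τ₁ − τ₂)].
At t = 18.75: e^(−t/τ₁) = 0.162681, e^(−t/τ₂) = 0.240710.
C₂ = 1.925·[1 − (10.3251·0.162681 − 13.1656·0.240710)/(-2.84056)] = 1.925·0.475662 = 0.915650 mg/L.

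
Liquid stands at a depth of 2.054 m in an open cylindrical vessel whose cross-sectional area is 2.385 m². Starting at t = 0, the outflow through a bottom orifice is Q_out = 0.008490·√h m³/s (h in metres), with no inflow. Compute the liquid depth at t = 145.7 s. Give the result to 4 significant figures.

With no inflow, A dh/dt = −0.008490 √h.
This is separable: 2 d(√h)/dt = −0.008490/A, so √h = √h₀ − (0.008490/(2A)) t.
√h = √2.054 − 0.008490·145.7/(2·2.385) = 1.43318 − 0.259328 = 1.17385.
h = 1.17385² = 1.37793 m.

1.378 m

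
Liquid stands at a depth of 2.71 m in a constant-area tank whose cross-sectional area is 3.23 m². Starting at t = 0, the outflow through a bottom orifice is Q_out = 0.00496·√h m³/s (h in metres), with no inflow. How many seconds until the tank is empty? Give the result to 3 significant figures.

2140 s

With no inflow, A dh/dt = −0.00496 √h.
Separate and integrate: 2(√h − √h₀) = −(0.00496/A) t.
Tank is empty when √h = 0: t_empty = 2A√h₀/0.00496.
t_empty = 2·3.23·√2.71/0.00496 = 6.4600·1.6462/0.00496 = 2144.1 s.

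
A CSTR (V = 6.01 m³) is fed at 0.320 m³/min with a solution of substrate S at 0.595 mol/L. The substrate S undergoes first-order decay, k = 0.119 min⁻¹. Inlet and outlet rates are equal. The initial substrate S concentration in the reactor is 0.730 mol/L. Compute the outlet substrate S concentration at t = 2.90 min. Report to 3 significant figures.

0.515 mol/L

Species balance: V dC/dt = Q C_in − Q C − k V C.
This is linear with rate a = Q/V + k = 0.17224 min⁻¹.
C_ss = Q C_in/(Q + kV) = 0.18393 mol/L; C(t) = C_ss + (C₀ − C_ss) e^(−a t).
C(2.90) = 0.18393 + (0.54607)·e^(−0.17224·2.90) = 0.18393 + (0.54607)·0.60683 = 0.51530 mol/L.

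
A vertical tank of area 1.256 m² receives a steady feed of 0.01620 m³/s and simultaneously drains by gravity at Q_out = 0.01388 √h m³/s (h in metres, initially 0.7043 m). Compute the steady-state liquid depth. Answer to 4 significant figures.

A dh/dt = Q_in − 0.01388 √h. Steady state requires inflow = outflow:
Q_in = 0.01388 √h_ss ⇒ √h_ss = 0.01620/0.01388 = 1.16715.
h_ss = 1.16715² = 1.36223 m. (Since h₀ = 0.7043 m < h_ss, the level will rise toward this value.)

1.362 m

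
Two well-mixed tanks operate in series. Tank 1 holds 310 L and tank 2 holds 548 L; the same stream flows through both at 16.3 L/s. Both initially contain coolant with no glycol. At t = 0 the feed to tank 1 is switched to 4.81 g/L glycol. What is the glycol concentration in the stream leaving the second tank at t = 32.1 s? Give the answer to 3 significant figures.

1.71 g/L

Time constants: τᵢ = Vᵢ/Q for each well-mixed tank.
τ₁ = 310/16.3 = 19.018 s; τ₂ = 548/16.3 = 33.620 s.
Tank 1: C₁ = C_in(1 − e^(−t/τ₁)). Tank 2 (τ₁ ≠ τ₂): C₂ = C_in[1 − (τ₁ e^(−t/τ₁) − τ₂ e^(−t/τ₂))/(τ₁ − τ₂)].
At t = 32.1: e^(−t/τ₁) = 0.18492, e^(−t/τ₂) = 0.38489.
C₂ = 4.81·[1 − (19.018·0.18492 − 33.620·0.38489)/(-14.601)] = 4.81·0.35464 = 1.7058 g/L.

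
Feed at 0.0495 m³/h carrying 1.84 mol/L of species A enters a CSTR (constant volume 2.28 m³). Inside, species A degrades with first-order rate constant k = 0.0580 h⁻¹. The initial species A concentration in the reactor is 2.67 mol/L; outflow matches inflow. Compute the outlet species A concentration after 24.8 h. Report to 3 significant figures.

0.802 mol/L

Species balance: V dC/dt = Q C_in − Q C − k V C.
This is linear with rate a = Q/V + k = 0.079711 h⁻¹.
C_ss = Q C_in/(Q + kV) = 0.50116 mol/L; C(t) = C_ss + (C₀ − C_ss) e^(−a t).
C(24.8) = 0.50116 + (2.1688)·e^(−0.079711·24.8) = 0.50116 + (2.1688)·0.13851 = 0.80156 mol/L.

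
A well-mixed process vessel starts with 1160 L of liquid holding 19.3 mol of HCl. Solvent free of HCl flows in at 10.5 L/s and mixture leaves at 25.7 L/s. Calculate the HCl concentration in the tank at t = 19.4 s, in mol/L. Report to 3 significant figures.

0.0136 mol/L

Total volume: dV/dt = Q_in − Q_out = -15.200 L/s, so V(t) = 1160 − 15.200 t and V(19.4) = 865.12 L.
No HCl enters, so dm/dt = −Q_out · (m/V).
dm/m = −Q_out dt/(V₀ − 15.200 t); integrating gives ln(m/m₀) = −(Q_out/(Q_in−Q_out)) ln(V/V₀).
m = m₀ (V₀/V)^(Q_out/(Q_in−Q_out)) = 19.3 × (1160/865.12)^(-1.6908) = 11.754 mol.
C = m/V = 11.754/865.12 = 0.013586 mol/L.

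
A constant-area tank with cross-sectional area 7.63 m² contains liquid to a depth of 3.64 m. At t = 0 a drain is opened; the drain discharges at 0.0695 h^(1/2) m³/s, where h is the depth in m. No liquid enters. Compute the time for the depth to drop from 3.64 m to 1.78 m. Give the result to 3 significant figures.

126 s

A dh/dt = −Q_out = −0.0695 √h.
Separate and integrate: 2(√h − √h₀) = −(0.0695/A) t.
t = 2A(√h₀ − √h)/0.0695 = 2·7.63·(√3.64 − √1.78)/0.0695
  = 15.260 × (1.9079 − 1.3342) / 0.0695 = 125.97 s.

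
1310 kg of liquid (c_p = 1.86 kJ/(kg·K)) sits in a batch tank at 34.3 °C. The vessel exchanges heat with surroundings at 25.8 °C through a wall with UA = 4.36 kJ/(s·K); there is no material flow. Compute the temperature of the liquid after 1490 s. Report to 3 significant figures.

26.4 °C

Heat balance on the well-mixed liquid: M c_p dT/dt = −UA(T − T_amb).
dT/dt = (T_ss − T)/τ with T_ss = T_amb = 25.800 °C, τ = M c_p/UA = 1310·1.86/4.36 = 558.85 s.
T approaches T_ss exponentially: T(t) = T_ss + (T₀ − T_ss) e^(−t/τ).
T(1490) = 25.800 + (8.5000)·0.069518 = 26.391 °C.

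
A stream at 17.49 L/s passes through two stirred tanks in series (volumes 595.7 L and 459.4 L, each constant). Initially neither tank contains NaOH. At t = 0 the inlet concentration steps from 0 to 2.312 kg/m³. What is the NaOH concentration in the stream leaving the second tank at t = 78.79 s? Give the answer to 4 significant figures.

Species balance on tank i: dCᵢ/dt = (Cᵢ₋₁ − Cᵢ)/τᵢ with τᵢ = Vᵢ/Q.
τ₁ = 595.7/17.49 = 34.0595 s; τ₂ = 459.4/17.49 = 26.2664 s.
Tank 1: C₁ = C_in(1 − e^(−t/τ₁)). Tank 2 (τ₁ ≠ τ₂): C₂ = C_in[1 − (τ₁ e^(−t/τ₁) − τ₂ e^(−t/τ₂))/(τ₁ − τ₂)].
At t = 78.79: e^(−t/τ₁) = 0.0989335, e^(−t/τ₂) = 0.0498047.
C₂ = 2.312·[1 − (34.0595·0.0989335 − 26.2664·0.0498047)/(7.79302)] = 2.312·0.735478 = 1.70042 kg/m³.

1.700 kg/m³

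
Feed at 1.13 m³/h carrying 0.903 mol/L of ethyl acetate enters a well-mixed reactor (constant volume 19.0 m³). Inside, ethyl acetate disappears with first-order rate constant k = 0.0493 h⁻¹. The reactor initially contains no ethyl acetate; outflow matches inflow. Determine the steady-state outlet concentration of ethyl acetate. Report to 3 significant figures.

0.494 mol/L

Species balance: V dC/dt = Q C_in − Q C − k V C.
At steady state: 0 = Q C_in − (Q + kV) C_ss, so C_ss = Q C_in/(Q + kV).
C_ss = 1.13·0.903/(1.13 + 0.0493·19.0) = 1.0204/2.0667 = 0.49373 mol/L.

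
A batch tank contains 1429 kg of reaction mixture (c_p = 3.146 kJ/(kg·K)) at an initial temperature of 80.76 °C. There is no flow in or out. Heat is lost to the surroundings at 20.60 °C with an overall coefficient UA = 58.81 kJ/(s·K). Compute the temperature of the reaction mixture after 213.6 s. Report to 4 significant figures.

24.28 °C

Heat balance on the well-mixed liquid: M c_p dT/dt = −UA(T − T_amb).
dT/dt = (T_ss − T)/τ with T_ss = T_amb = 20.6000 °C, τ = M c_p/UA = 1429·3.146/58.81 = 76.4434 s.
Solution: T(t) = T_ss + (T₀ − T_ss) e^(−t/τ).
T(213.6) = 20.6000 + (60.1600)·0.0611622 = 24.2795 °C.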